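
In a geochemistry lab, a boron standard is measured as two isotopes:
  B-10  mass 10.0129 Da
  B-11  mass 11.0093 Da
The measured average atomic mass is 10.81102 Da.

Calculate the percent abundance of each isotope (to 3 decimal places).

Writing the weighted mean with unknown fraction x of B-10:
10.0129·x + 11.0093·(1 − x) = 10.81102
(10.0129 − 11.0093)·x = 10.81102 − 11.0093
x = -0.19828 / -0.9964 = 0.19900 → 19.900% B-10, 80.100% B-11.

B-10: 19.900%, B-11: 80.100%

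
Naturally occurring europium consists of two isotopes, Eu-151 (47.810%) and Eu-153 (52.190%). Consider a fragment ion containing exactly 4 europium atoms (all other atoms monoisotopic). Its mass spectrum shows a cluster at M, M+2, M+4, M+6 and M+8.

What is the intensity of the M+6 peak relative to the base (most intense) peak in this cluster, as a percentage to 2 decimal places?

72.77%

(0.47810 + 0.52190)^4 gives M 0.0522, M+2 0.2281, M+4 0.3736, M+6 0.2719, M+8 0.0742; the largest is M+4.
P(M+4) = C(4,2) × 0.47810^2 × 0.52190^2 = 6 × 0.22857961 × 0.27237961 = 0.373563 (base)
P(M+6) = C(4,3) × 0.47810^1 × 0.52190^3 = 4 × 0.4781 × 0.14215492 = 0.271857
Relative intensity = 0.271857 / 0.373563 × 100 = 72.77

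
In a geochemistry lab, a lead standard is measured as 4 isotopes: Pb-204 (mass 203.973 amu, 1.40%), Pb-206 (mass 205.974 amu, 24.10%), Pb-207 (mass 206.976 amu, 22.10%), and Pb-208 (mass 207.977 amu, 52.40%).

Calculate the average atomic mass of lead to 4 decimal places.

207.2170 amu

Average mass = Σ (abundance × isotope mass) = 0.0140 × 203.973 + 0.2410 × 205.974 + 0.2210 × 206.976 + 0.5240 × 207.977
= 2.85562 + 49.63973 + 45.74170 + 108.97995 = 207.21700 amu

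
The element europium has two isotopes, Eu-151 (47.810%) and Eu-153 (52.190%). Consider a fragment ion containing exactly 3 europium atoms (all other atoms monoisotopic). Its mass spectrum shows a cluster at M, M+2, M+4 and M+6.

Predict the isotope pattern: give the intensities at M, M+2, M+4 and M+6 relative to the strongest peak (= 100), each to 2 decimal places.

The 3 Eu atoms are independent, so intensities follow the terms of (0.47810 + 0.52190)^3.
P(M) = 0.47810^3 = 0.109284
P(M+2) = 3 × 0.47810^2 × 0.52190^1 = 0.357887
P(M+4) = 3 × 0.47810^1 × 0.52190^2 = 0.390674
P(M+6) = 0.52190^3 = 0.142155
The M+4 peak is largest (0.390674); scaling to 100 gives 27.97 : 91.61 : 100.00 : 36.39.

27.97 : 91.61 : 100.00 : 36.39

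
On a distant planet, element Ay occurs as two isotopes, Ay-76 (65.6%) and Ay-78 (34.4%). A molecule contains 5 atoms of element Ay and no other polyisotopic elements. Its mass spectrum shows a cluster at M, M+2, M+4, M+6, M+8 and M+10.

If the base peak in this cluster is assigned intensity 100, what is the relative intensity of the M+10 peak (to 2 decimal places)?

Binomial terms of (0.656 + 0.344)^5: M 0.1215, M+2 0.3185, M+4 0.3341, M+6 0.1752, M+8 0.0459, M+10 0.0048 → M+4 is the base peak.
P(M+4) = C(5,2) × 0.656^3 × 0.344^2 = 10 × 0.28230042 × 0.118336 = 0.334063 (base)
P(M+10) = C(5,5) × 0.656^0 × 0.344^5 = 1 × 1.0000 × 0.00481717 = 0.004817
Relative intensity = 0.004817 / 0.334063 × 100 = 1.44

1.44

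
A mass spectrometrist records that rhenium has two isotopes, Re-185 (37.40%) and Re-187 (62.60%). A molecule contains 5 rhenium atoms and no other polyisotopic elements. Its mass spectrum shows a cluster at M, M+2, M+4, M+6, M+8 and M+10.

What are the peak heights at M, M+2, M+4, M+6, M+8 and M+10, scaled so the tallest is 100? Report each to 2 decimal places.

Each Re atom is independently Re-185 (p = 0.3740) or Re-187 (q = 0.6260); the cluster is the binomial expansion (p + q)^5.
P(M) = 0.3740^5 = 0.007317
P(M+2) = 5 × 0.3740^4 × 0.6260^1 = 0.061239
P(M+4) = 10 × 0.3740^3 × 0.6260^2 = 0.205005
P(M+6) = 10 × 0.3740^2 × 0.6260^3 = 0.343136
P(M+8) = 5 × 0.3740^1 × 0.6260^4 = 0.287170
P(M+10) = 0.6260^5 = 0.096133
The M+6 peak is largest (0.343136); scaling to 100 gives 2.13 : 17.85 : 59.74 : 100.00 : 83.69 : 28.02.

2.13 : 17.85 : 59.74 : 100.00 : 83.69 : 28.02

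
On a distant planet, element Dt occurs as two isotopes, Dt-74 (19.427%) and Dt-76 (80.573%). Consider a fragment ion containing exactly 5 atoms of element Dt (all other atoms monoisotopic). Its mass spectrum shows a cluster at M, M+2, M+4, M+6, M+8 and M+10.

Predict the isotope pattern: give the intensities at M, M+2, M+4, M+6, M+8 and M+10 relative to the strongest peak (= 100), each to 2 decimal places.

Expanding (0.19427 + 0.80573)^5:
P(M) = 0.19427^5 = 0.000277
P(M+2) = 5 × 0.19427^4 × 0.80573^1 = 0.005738
P(M+4) = 10 × 0.19427^3 × 0.80573^2 = 0.047599
P(M+6) = 10 × 0.19427^2 × 0.80573^3 = 0.197415
P(M+8) = 5 × 0.19427^1 × 0.80573^4 = 0.409387
P(M+10) = 0.80573^5 = 0.339584
The M+8 peak is largest (0.409387); scaling to 100 gives 0.07 : 1.40 : 11.63 : 48.22 : 100.00 : 82.95.

0.07 : 1.40 : 11.63 : 48.22 : 100.00 : 82.95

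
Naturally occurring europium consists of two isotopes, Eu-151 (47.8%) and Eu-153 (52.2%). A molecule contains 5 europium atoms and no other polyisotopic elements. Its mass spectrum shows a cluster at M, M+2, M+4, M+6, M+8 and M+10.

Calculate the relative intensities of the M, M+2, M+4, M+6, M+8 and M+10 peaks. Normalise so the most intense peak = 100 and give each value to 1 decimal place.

7.7 : 41.9 : 91.6 : 100.0 : 54.6 : 11.9

The 5 Eu atoms are independent, so intensities follow the terms of (0.478 + 0.522)^5.
P(M) = 0.478^5 = 0.024954
P(M+2) = 5 × 0.478^4 × 0.522^1 = 0.136255
P(M+4) = 10 × 0.478^3 × 0.522^2 = 0.297594
P(M+6) = 10 × 0.478^2 × 0.522^3 = 0.324988
P(M+8) = 5 × 0.478^1 × 0.522^4 = 0.177452
P(M+10) = 0.522^5 = 0.038757
The M+6 peak is largest (0.324988); scaling to 100 gives 7.7 : 41.9 : 91.6 : 100.0 : 54.6 : 11.9.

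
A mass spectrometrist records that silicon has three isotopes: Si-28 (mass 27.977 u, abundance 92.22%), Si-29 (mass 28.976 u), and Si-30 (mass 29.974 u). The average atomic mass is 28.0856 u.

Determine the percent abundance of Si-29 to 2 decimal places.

4.69%

Let x and y be the fractions of Si-29 and Si-30. Then x + y = 1 − 0.9222 = 0.0778 and 28.976x + 29.974y = 28.0856 − 0.9222×27.977 = 2.2852106.
Substituting: 28.976x + 29.974(0.0778 − x) = 2.2852106
(28.976 − 29.974)x = -0.0467666  ⇒  x = 0.04686, y = 0.03094
Si-29: 4.69%, Si-30: 3.09%.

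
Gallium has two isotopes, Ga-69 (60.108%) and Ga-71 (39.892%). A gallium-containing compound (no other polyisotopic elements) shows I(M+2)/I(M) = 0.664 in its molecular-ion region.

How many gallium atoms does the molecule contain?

With n Ga atoms, P(M+2)/P(M) = C(n,1)·p^(n−1)q / p^n = n·q/p = n · 0.39892/0.60108.
n = 0.664 × 0.60108/0.39892 = 1.00 ≈ 1

1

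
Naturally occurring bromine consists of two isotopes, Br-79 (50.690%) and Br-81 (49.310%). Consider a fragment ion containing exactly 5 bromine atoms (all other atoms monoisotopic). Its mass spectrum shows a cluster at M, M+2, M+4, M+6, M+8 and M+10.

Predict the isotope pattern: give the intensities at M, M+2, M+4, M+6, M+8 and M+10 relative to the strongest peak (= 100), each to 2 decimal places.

The 5 Br atoms are independent, so intensities follow the terms of (0.50690 + 0.49310)^5.
P(M) = 0.50690^5 = 0.033467
P(M+2) = 5 × 0.50690^4 × 0.49310^1 = 0.162777
P(M+4) = 10 × 0.50690^3 × 0.49310^2 = 0.316692
P(M+6) = 10 × 0.50690^2 × 0.49310^3 = 0.308070
P(M+8) = 5 × 0.50690^1 × 0.49310^4 = 0.149842
P(M+10) = 0.49310^5 = 0.029152
The M+4 peak is largest (0.316692); scaling to 100 gives 10.57 : 51.40 : 100.00 : 97.28 : 47.31 : 9.21.

10.57 : 51.40 : 100.00 : 97.28 : 47.31 : 9.21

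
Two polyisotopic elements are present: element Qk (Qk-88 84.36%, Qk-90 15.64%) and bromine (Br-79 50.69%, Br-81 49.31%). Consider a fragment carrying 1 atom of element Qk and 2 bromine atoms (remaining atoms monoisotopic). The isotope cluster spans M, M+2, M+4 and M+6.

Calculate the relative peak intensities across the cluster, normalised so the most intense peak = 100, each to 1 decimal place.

46.9 : 100.0 : 61.3 : 8.2

Element Qk pattern (n=1): 0.8436 : 0.1564
Bromine pattern (n=2): 0.25694761 : 0.49990478 : 0.24314761
Convolve the two distributions (both contribute in 2-u steps):
  M: 0.8436×0.25694761 = 0.216761
  M+2: 0.8436×0.49990478 + 0.1564×0.25694761 = 0.461906
  M+4: 0.8436×0.24314761 + 0.1564×0.49990478 = 0.283304
  M+6: 0.1564×0.24314761 = 0.038028
Scale to base peak (0.461906) = 100: 46.9 : 100.0 : 61.3 : 8.2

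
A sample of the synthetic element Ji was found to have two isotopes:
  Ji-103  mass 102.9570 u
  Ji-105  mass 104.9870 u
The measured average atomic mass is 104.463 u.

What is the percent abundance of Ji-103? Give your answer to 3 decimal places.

Writing the weighted mean with unknown fraction x of Ji-103:
102.9570·x + 104.9870·(1 − x) = 104.463
(102.9570 − 104.9870)·x = 104.463 − 104.9870
x = -0.5240 / -2.0300 = 0.25813 → 25.813% Ji-103, 74.187% Ji-105.

25.813%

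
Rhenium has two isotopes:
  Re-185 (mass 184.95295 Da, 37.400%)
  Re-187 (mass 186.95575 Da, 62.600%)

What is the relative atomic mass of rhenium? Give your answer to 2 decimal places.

Weight each isotope mass by its fractional abundance: 0.37400 × 184.95295 + 0.62600 × 186.95575
= 69.172403 + 117.034300 = 186.206703 Da

186.21 Da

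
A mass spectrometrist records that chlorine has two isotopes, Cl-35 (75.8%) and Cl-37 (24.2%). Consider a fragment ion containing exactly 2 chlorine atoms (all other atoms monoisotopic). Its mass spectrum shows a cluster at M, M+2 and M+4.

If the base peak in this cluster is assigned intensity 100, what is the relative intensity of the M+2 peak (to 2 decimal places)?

63.85

Binomial terms of (0.758 + 0.242)^2: M 0.5746, M+2 0.3669, M+4 0.0586 → M is the base peak.
P(M) = C(2,0) × 0.758^2 × 0.242^0 = 1 × 0.574564 × 1.0000 = 0.574564 (base)
P(M+2) = C(2,1) × 0.758^1 × 0.242^1 = 2 × 0.7580 × 0.2420 = 0.366872
Relative intensity = 0.366872 / 0.574564 × 100 = 63.85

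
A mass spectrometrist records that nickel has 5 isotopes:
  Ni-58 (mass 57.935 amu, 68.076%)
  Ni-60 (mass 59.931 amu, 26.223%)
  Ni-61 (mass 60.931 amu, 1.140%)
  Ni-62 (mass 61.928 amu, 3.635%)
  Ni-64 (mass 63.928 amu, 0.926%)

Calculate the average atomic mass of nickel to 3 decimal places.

58.693 amu

Average mass = Σ (abundance × isotope mass) = 0.68076 × 57.935 + 0.26223 × 59.931 + 0.01140 × 60.931 + 0.03635 × 61.928 + 0.00926 × 63.928
= 39.4398 + 15.7157 + 0.6946 + 2.2511 + 0.5920 = 58.6932 amu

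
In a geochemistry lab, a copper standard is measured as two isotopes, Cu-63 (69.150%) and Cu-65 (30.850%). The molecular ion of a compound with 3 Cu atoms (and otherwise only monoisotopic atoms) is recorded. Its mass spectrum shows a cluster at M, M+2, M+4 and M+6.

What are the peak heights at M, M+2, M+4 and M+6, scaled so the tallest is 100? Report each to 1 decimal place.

Expanding (0.69150 + 0.30850)^3:
P(M) = 0.69150^3 = 0.330656
P(M+2) = 3 × 0.69150^2 × 0.30850^1 = 0.442548
P(M+4) = 3 × 0.69150^1 × 0.30850^2 = 0.197435
P(M+6) = 0.30850^3 = 0.029361
The M+2 peak is largest (0.442548); scaling to 100 gives 74.7 : 100.0 : 44.6 : 6.6.

74.7 : 100.0 : 44.6 : 6.6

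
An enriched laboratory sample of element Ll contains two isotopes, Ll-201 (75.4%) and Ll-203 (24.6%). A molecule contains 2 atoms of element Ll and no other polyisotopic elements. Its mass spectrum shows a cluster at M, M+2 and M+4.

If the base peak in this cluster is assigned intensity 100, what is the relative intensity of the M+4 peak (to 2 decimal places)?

(0.754 + 0.246)^2 gives M 0.5685, M+2 0.3710, M+4 0.0605; the largest is M.
P(M) = C(2,0) × 0.754^2 × 0.246^0 = 1 × 0.568516 × 1.0000 = 0.568516 (base)
P(M+4) = C(2,2) × 0.754^0 × 0.246^2 = 1 × 1.0000 × 0.060516 = 0.060516
Relative intensity = 0.060516 / 0.568516 × 100 = 10.64

10.64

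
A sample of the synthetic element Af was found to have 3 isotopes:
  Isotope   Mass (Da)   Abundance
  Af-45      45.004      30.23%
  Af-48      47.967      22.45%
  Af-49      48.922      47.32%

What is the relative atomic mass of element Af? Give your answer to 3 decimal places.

Weight each isotope mass by its fractional abundance: 0.3023 × 45.004 + 0.2245 × 47.967 + 0.4732 × 48.922
= 13.6047 + 10.7686 + 23.1499 = 47.5232 Da

47.523 Da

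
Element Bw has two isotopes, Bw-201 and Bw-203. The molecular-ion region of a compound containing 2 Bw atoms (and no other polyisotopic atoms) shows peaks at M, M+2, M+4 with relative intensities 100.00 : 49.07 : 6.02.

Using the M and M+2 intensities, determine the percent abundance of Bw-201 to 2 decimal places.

If p is the fraction of Bw that is Bw-201, then I(M+2)/I(M) = [C(2,1)·p^1·(1−p)] / p^2 = 2·(1−p)/p = 49.07/100.00 = 0.4907
(1−p)/p = 0.4907/2 = 0.2454  ⇒  p = 1/(1 + 0.2454) = 0.8030
Bw-201: 80.30%, Bw-203: 19.70%.

80.30%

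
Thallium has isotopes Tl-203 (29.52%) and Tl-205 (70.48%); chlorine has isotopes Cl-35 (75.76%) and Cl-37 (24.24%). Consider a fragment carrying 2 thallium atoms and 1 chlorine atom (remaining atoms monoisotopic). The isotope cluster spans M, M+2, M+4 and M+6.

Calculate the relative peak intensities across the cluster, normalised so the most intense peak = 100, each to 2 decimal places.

Thallium pattern (n=2): 0.08714304 : 0.41611392 : 0.49674304
Chlorine pattern (n=1): 0.7576 : 0.2424
Convolve the two distributions (both contribute in 2-u steps):
  M: 0.08714304×0.7576 = 0.066020
  M+2: 0.08714304×0.2424 + 0.41611392×0.7576 = 0.336371
  M+4: 0.41611392×0.2424 + 0.49674304×0.7576 = 0.477199
  M+6: 0.49674304×0.2424 = 0.120411
Scale to base peak (0.477199) = 100: 13.83 : 70.49 : 100.00 : 25.23

13.83 : 70.49 : 100.00 : 25.23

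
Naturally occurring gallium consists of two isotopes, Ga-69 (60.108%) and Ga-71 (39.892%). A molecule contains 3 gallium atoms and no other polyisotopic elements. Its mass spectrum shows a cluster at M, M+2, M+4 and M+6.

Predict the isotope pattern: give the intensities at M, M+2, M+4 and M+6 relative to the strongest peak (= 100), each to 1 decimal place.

50.2 : 100.0 : 66.4 : 14.7

The 3 Ga atoms are independent, so intensities follow the terms of (0.60108 + 0.39892)^3.
P(M) = 0.60108^3 = 0.217169
P(M+2) = 3 × 0.60108^2 × 0.39892^1 = 0.432386
P(M+4) = 3 × 0.60108^1 × 0.39892^2 = 0.286963
P(M+6) = 0.39892^3 = 0.063483
The M+2 peak is largest (0.432386); scaling to 100 gives 50.2 : 100.0 : 66.4 : 14.7.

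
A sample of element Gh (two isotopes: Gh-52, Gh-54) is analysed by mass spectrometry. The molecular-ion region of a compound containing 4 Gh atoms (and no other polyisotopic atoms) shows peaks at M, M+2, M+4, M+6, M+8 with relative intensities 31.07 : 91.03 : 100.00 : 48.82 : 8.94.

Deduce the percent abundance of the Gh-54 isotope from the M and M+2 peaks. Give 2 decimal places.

42.28%

If p is the fraction of Gh that is Gh-52, then I(M+2)/I(M) = [C(4,1)·p^3·(1−p)] / p^4 = 4·(1−p)/p = 91.03/31.07 = 2.9298
(1−p)/p = 2.9298/4 = 0.7325  ⇒  p = 1/(1 + 0.7325) = 0.5772
Gh-52: 57.72%, Gh-54: 42.28%.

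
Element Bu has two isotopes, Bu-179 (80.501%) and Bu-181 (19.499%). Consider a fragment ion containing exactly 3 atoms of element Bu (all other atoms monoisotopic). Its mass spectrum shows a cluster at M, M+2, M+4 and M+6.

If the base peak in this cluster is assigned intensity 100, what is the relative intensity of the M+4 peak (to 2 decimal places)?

(0.80501 + 0.19499)^3 gives M 0.5217, M+2 0.3791, M+4 0.0918, M+6 0.0074; the largest is M.
P(M) = C(3,0) × 0.80501^3 × 0.19499^0 = 1 × 0.52167957 × 1.0000 = 0.521680 (base)
P(M+4) = C(3,2) × 0.80501^1 × 0.19499^2 = 3 × 0.80501 × 0.0380211 = 0.091822
Relative intensity = 0.091822 / 0.521680 × 100 = 17.60

17.60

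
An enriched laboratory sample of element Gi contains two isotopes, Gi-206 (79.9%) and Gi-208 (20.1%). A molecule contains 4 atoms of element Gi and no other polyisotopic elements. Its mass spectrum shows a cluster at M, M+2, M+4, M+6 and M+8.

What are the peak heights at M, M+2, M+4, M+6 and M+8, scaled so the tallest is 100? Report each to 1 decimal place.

99.4 : 100.0 : 37.7 : 6.3 : 0.4

The 4 Gi atoms are independent, so intensities follow the terms of (0.799 + 0.201)^4.
P(M) = 0.799^4 = 0.407556
P(M+2) = 4 × 0.799^3 × 0.201^1 = 0.410106
P(M+4) = 6 × 0.799^2 × 0.201^2 = 0.154752
P(M+6) = 4 × 0.799^1 × 0.201^3 = 0.025953
P(M+8) = 0.201^4 = 0.001632
The M+2 peak is largest (0.410106); scaling to 100 gives 99.4 : 100.0 : 37.7 : 6.3 : 0.4.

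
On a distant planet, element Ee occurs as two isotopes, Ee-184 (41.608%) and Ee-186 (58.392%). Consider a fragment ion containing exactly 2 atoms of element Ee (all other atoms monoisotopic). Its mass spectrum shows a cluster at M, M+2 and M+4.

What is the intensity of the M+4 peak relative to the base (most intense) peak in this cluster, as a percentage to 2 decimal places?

Term probabilities: M 0.1731, M+2 0.4859, M+4 0.3410. Base peak = M+2.
P(M+2) = C(2,1) × 0.41608^1 × 0.58392^1 = 2 × 0.41608 × 0.58392 = 0.485915 (base)
P(M+4) = C(2,2) × 0.41608^0 × 0.58392^2 = 1 × 1.0000 × 0.34096257 = 0.340963
Relative intensity = 0.340963 / 0.485915 × 100 = 70.17

70.17%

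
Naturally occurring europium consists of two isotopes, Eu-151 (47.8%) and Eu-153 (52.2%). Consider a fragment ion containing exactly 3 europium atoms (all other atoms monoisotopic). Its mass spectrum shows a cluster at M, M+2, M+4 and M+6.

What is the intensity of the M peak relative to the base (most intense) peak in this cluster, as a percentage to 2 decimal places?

27.95%

Binomial terms of (0.478 + 0.522)^3: M 0.1092, M+2 0.3578, M+4 0.3907, M+6 0.1422 → M+4 is the base peak.
P(M+4) = C(3,2) × 0.478^1 × 0.522^2 = 3 × 0.4780 × 0.272484 = 0.390742 (base)
P(M) = C(3,0) × 0.478^3 × 0.522^0 = 1 × 0.10921535 × 1.0000 = 0.109215
Relative intensity = 0.109215 / 0.390742 × 100 = 27.95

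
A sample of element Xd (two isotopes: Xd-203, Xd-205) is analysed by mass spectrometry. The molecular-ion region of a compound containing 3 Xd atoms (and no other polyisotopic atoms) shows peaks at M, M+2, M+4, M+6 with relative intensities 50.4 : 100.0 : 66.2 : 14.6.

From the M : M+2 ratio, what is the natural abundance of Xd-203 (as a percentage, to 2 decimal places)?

Let p = fractional abundance of Xd-203. I(M+2)/I(M) = [C(3,1)·p^2·(1−p)] / p^3 = 3·(1−p)/p = 100.0/50.4 = 1.9841
(1−p)/p = 1.9841/3 = 0.6614  ⇒  p = 1/(1 + 0.6614) = 0.6019
Xd-203: 60.19%, Xd-205: 39.81%.

60.19%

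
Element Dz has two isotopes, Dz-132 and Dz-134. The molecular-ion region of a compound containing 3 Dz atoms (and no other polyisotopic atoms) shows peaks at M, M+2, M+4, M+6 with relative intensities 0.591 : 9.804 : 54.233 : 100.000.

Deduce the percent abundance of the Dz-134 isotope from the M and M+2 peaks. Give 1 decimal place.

If p is the fraction of Dz that is Dz-132, then I(M+2)/I(M) = [C(3,1)·p^2·(1−p)] / p^3 = 3·(1−p)/p = 9.804/0.591 = 16.5888
(1−p)/p = 16.5888/3 = 5.5296  ⇒  p = 1/(1 + 5.5296) = 0.1531
Dz-132: 15.3%, Dz-134: 84.7%.

84.7%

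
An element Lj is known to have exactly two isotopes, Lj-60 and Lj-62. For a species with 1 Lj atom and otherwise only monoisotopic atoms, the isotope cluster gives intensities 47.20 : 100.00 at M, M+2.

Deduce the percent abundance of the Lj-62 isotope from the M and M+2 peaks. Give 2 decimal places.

67.93%

Let p = fractional abundance of Lj-60. I(M+2)/I(M) = [C(1,1)·p^0·(1−p)] / p^1 = 1·(1−p)/p = 100.00/47.20 = 2.1186
(1−p)/p = 2.1186/1 = 2.1186  ⇒  p = 1/(1 + 2.1186) = 0.3207
Lj-60: 32.07%, Lj-62: 67.93%.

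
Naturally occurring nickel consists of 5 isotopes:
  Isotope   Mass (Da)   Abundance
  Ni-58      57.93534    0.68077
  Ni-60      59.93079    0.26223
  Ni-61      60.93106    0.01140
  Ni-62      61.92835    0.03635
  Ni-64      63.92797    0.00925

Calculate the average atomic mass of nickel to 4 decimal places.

58.6933 Da

The abundance-weighted mean is 0.68077 × 57.93534 + 0.26223 × 59.93079 + 0.01140 × 60.93106 + 0.03635 × 61.92835 + 0.00925 × 63.92797
= 39.440641 + 15.715651 + 0.694614 + 2.251096 + 0.591334 = 58.693336 Da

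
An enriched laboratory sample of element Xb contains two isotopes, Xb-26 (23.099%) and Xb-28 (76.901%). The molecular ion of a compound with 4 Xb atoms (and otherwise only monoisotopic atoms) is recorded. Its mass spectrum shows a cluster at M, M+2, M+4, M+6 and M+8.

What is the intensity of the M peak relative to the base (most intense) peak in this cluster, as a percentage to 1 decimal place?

0.7%

Term probabilities: M 0.0028, M+2 0.0379, M+4 0.1893, M+6 0.4202, M+8 0.3497. Base peak = M+6.
P(M+6) = C(4,3) × 0.23099^1 × 0.76901^3 = 4 × 0.23099 × 0.45477435 = 0.420193 (base)
P(M) = C(4,0) × 0.23099^4 × 0.76901^0 = 1 × 0.0028469 × 1.0000 = 0.002847
Relative intensity = 0.002847 / 0.420193 × 100 = 0.7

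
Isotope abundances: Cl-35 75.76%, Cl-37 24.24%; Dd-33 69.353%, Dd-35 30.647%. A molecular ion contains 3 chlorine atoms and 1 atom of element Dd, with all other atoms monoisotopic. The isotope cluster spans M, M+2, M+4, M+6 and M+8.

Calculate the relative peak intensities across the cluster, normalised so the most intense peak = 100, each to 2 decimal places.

Chlorine pattern (n=3): 0.4348304 : 0.41738208 : 0.13354464 : 0.01424288
Element Dd pattern (n=1): 0.69353 : 0.30647
Convolve the two distributions (both contribute in 2-u steps):
  M: 0.4348304×0.69353 = 0.301568
  M+2: 0.4348304×0.30647 + 0.41738208×0.69353 = 0.422729
  M+4: 0.41738208×0.30647 + 0.13354464×0.69353 = 0.220532
  M+6: 0.13354464×0.30647 + 0.01424288×0.69353 = 0.050805
  M+8: 0.01424288×0.30647 = 0.004365
Scale to base peak (0.422729) = 100: 71.34 : 100.00 : 52.17 : 12.02 : 1.03

71.34 : 100.00 : 52.17 : 12.02 : 1.03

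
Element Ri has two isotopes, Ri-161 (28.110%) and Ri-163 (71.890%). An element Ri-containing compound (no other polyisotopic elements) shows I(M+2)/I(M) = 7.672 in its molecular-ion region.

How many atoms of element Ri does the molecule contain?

With n Ri atoms, P(M+2)/P(M) = C(n,1)·p^(n−1)q / p^n = n·q/p = n · 0.71890/0.28110.
n = 7.672 × 0.28110/0.71890 = 3.00 ≈ 3

3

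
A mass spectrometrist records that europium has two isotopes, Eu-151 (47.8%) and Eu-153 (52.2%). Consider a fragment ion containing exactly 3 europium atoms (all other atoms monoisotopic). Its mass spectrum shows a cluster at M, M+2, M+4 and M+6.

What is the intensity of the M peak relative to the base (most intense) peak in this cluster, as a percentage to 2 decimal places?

Term probabilities: M 0.1092, M+2 0.3578, M+4 0.3907, M+6 0.1422. Base peak = M+4.
P(M+4) = C(3,2) × 0.478^1 × 0.522^2 = 3 × 0.4780 × 0.272484 = 0.390742 (base)
P(M) = C(3,0) × 0.478^3 × 0.522^0 = 1 × 0.10921535 × 1.0000 = 0.109215
Relative intensity = 0.109215 / 0.390742 × 100 = 27.95

27.95%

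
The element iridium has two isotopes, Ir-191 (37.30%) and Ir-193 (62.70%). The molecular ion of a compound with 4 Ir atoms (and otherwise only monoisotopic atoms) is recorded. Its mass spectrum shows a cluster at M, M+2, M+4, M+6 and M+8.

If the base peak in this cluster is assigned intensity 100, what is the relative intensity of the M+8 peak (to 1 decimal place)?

Term probabilities: M 0.0194, M+2 0.1302, M+4 0.3282, M+6 0.3678, M+8 0.1546. Base peak = M+6.
P(M+6) = C(4,3) × 0.3730^1 × 0.6270^3 = 4 × 0.3730 × 0.24649188 = 0.367766 (base)
P(M+8) = C(4,4) × 0.3730^0 × 0.6270^4 = 1 × 1.0000 × 0.15455041 = 0.154550
Relative intensity = 0.154550 / 0.367766 × 100 = 42.0

42.0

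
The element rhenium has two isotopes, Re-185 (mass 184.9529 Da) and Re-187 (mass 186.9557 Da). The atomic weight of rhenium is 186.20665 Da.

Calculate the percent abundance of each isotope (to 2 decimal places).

Re-185: 37.40%, Re-187: 62.60%

Writing the weighted mean with unknown fraction x of Re-185:
184.9529·x + 186.9557·(1 − x) = 186.20665
(184.9529 − 186.9557)·x = 186.20665 − 186.9557
x = -0.74905 / -2.0028 = 0.37400 → 37.40% Re-185, 62.60% Re-187.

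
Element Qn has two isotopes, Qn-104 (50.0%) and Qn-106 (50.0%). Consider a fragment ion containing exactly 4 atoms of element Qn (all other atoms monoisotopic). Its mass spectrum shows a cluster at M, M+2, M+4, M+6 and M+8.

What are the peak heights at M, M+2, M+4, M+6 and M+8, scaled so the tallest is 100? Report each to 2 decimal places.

16.67 : 66.67 : 100.00 : 66.67 : 16.67

Each Qn atom is independently Qn-104 (p = 0.500) or Qn-106 (q = 0.500); the cluster is the binomial expansion (p + q)^4.
P(M) = 0.500^4 = 0.062500
P(M+2) = 4 × 0.500^3 × 0.500^1 = 0.250000
P(M+4) = 6 × 0.500^2 × 0.500^2 = 0.375000
P(M+6) = 4 × 0.500^1 × 0.500^3 = 0.250000
P(M+8) = 0.500^4 = 0.062500
The M+4 peak is largest (0.375000); scaling to 100 gives 16.67 : 66.67 : 100.00 : 66.67 : 16.67.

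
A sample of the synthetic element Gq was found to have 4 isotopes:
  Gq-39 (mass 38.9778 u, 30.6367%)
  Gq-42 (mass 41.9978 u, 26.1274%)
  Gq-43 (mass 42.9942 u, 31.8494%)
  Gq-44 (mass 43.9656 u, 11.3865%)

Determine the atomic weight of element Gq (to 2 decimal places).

41.61 u

Weight each isotope mass by its fractional abundance: 0.306367 × 38.9778 + 0.261274 × 41.9978 + 0.318494 × 42.9942 + 0.113865 × 43.9656
= 11.94151 + 10.97293 + 13.69339 + 5.00614 = 41.61397 u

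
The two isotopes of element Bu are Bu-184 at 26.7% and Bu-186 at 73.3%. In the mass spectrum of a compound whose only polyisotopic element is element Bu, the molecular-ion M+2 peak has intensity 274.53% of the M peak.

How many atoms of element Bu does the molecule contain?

For n independent Bu atoms, I(M+2)/I(M) = n · (abundance Bu-186) / (abundance Bu-184) = n · 0.733/0.267.
n = 2.7453 × 0.267/0.733 = 1.00 ≈ 1

1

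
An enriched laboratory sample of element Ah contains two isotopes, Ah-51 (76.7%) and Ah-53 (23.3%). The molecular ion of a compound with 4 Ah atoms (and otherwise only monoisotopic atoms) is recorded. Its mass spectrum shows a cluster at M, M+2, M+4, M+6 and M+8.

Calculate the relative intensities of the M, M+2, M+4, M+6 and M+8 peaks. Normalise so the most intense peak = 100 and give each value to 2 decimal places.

82.30 : 100.00 : 45.57 : 9.23 : 0.70

The 4 Ah atoms are independent, so intensities follow the terms of (0.767 + 0.233)^4.
P(M) = 0.767^4 = 0.346084
P(M+2) = 4 × 0.767^3 × 0.233^1 = 0.420535
P(M+4) = 6 × 0.767^2 × 0.233^2 = 0.191626
P(M+6) = 4 × 0.767^1 × 0.233^3 = 0.038808
P(M+8) = 0.233^4 = 0.002947
The M+2 peak is largest (0.420535); scaling to 100 gives 82.30 : 100.00 : 45.57 : 9.23 : 0.70.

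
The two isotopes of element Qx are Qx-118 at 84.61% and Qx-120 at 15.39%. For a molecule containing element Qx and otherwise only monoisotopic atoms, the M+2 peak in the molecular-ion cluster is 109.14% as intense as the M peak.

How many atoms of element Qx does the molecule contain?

6

The M+2/M ratio from n Qx atoms is n · q/p = n · 0.1539/0.8461.
n = 1.0914 × 0.8461/0.1539 = 6.00 ≈ 6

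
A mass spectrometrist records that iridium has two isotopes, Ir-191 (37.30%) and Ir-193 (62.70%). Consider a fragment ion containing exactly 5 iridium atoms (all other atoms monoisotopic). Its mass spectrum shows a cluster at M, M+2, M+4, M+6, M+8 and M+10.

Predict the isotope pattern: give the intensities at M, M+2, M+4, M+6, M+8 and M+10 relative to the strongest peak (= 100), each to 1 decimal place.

Each Ir atom is independently Ir-191 (p = 0.3730) or Ir-193 (q = 0.6270); the cluster is the binomial expansion (p + q)^5.
P(M) = 0.3730^5 = 0.007220
P(M+2) = 5 × 0.3730^4 × 0.6270^1 = 0.060684
P(M+4) = 10 × 0.3730^3 × 0.6270^2 = 0.204015
P(M+6) = 10 × 0.3730^2 × 0.6270^3 = 0.342942
P(M+8) = 5 × 0.3730^1 × 0.6270^4 = 0.288237
P(M+10) = 0.6270^5 = 0.096903
The M+6 peak is largest (0.342942); scaling to 100 gives 2.1 : 17.7 : 59.5 : 100.0 : 84.0 : 28.3.

2.1 : 17.7 : 59.5 : 100.0 : 84.0 : 28.3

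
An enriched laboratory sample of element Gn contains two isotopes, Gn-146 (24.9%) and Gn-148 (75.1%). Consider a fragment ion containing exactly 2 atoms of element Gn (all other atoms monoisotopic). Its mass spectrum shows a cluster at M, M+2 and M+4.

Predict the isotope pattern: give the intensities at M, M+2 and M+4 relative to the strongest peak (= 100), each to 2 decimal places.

The 2 Gn atoms are independent, so intensities follow the terms of (0.249 + 0.751)^2.
P(M) = 0.249^2 = 0.062001
P(M+2) = 2 × 0.249^1 × 0.751^1 = 0.373998
P(M+4) = 0.751^2 = 0.564001
The M+4 peak is largest (0.564001); scaling to 100 gives 10.99 : 66.31 : 100.00.

10.99 : 66.31 : 100.00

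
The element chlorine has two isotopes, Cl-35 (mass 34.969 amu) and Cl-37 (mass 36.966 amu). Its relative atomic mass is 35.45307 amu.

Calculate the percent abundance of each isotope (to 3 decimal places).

Writing the weighted mean with unknown fraction x of Cl-35:
34.969·x + 36.966·(1 − x) = 35.45307
(34.969 − 36.966)·x = 35.45307 − 36.966
x = -1.51293 / -1.997 = 0.75760 → 75.760% Cl-35, 24.240% Cl-37.

Cl-35: 75.760%, Cl-37: 24.240%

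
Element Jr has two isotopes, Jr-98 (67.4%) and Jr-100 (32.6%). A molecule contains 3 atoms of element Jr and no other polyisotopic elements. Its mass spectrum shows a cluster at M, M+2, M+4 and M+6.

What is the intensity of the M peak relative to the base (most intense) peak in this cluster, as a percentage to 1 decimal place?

Term probabilities: M 0.3062, M+2 0.4443, M+4 0.2149, M+6 0.0346. Base peak = M+2.
P(M+2) = C(3,1) × 0.674^2 × 0.326^1 = 3 × 0.454276 × 0.3260 = 0.444282 (base)
P(M) = C(3,0) × 0.674^3 × 0.326^0 = 1 × 0.30618202 × 1.0000 = 0.306182
Relative intensity = 0.306182 / 0.444282 × 100 = 68.9

68.9%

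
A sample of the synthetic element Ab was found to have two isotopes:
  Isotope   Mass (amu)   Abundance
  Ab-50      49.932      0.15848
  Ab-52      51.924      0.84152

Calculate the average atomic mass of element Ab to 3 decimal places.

51.608 amu

Average mass = Σ (abundance × isotope mass) = 0.15848 × 49.932 + 0.84152 × 51.924
= 7.9132 + 43.6951 = 51.6083 amu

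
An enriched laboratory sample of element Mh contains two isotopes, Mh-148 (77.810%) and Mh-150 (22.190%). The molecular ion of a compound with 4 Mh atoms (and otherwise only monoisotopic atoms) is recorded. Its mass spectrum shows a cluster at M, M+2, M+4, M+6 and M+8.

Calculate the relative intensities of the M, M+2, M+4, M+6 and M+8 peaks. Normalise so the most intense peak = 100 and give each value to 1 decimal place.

The 4 Mh atoms are independent, so intensities follow the terms of (0.77810 + 0.22190)^4.
P(M) = 0.77810^4 = 0.366557
P(M+2) = 4 × 0.77810^3 × 0.22190^1 = 0.418142
P(M+4) = 6 × 0.77810^2 × 0.22190^2 = 0.178870
P(M+6) = 4 × 0.77810^1 × 0.22190^3 = 0.034007
P(M+8) = 0.22190^4 = 0.002425
The M+2 peak is largest (0.418142); scaling to 100 gives 87.7 : 100.0 : 42.8 : 8.1 : 0.6.

87.7 : 100.0 : 42.8 : 8.1 : 0.6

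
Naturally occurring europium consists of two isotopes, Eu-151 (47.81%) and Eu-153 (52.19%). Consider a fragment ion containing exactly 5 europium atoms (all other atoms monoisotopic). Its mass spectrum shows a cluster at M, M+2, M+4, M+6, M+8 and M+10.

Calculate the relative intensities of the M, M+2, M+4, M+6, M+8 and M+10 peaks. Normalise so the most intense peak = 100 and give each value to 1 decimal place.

Each Eu atom is independently Eu-151 (p = 0.4781) or Eu-153 (q = 0.5219); the cluster is the binomial expansion (p + q)^5.
P(M) = 0.4781^5 = 0.024980
P(M+2) = 5 × 0.4781^4 × 0.5219^1 = 0.136343
P(M+4) = 10 × 0.4781^3 × 0.5219^2 = 0.297667
P(M+6) = 10 × 0.4781^2 × 0.5219^3 = 0.324937
P(M+8) = 5 × 0.4781^1 × 0.5219^4 = 0.177353
P(M+10) = 0.5219^5 = 0.038720
The M+6 peak is largest (0.324937); scaling to 100 gives 7.7 : 42.0 : 91.6 : 100.0 : 54.6 : 11.9.

7.7 : 42.0 : 91.6 : 100.0 : 54.6 : 11.9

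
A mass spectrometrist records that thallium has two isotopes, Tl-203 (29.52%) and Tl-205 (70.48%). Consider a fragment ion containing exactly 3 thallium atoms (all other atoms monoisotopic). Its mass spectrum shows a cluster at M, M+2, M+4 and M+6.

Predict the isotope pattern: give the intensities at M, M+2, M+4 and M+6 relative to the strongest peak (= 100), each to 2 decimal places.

5.85 : 41.88 : 100.00 : 79.58

The 3 Tl atoms are independent, so intensities follow the terms of (0.2952 + 0.7048)^3.
P(M) = 0.2952^3 = 0.025725
P(M+2) = 3 × 0.2952^2 × 0.7048^1 = 0.184255
P(M+4) = 3 × 0.2952^1 × 0.7048^2 = 0.439916
P(M+6) = 0.7048^3 = 0.350104
The M+4 peak is largest (0.439916); scaling to 100 gives 5.85 : 41.88 : 100.00 : 79.58.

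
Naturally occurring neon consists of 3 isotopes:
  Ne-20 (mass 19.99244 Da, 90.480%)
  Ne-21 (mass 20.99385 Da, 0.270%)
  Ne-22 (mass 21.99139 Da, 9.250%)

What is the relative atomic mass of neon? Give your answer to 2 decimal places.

20.18 Da

Weight each isotope mass by its fractional abundance: 0.90480 × 19.99244 + 0.00270 × 20.99385 + 0.09250 × 21.99139
= 18.089160 + 0.056683 + 2.034204 = 20.180047 Da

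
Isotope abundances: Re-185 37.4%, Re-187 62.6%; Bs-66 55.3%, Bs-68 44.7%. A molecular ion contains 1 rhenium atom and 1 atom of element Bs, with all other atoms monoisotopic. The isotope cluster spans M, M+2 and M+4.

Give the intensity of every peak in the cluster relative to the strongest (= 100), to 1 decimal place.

Rhenium pattern (n=1): 0.3740 : 0.6260
Element Bs pattern (n=1): 0.5530 : 0.4470
Convolve the two distributions (both contribute in 2-u steps):
  M: 0.3740×0.5530 = 0.206822
  M+2: 0.3740×0.4470 + 0.6260×0.5530 = 0.513356
  M+4: 0.6260×0.4470 = 0.279822
Scale to base peak (0.513356) = 100: 40.3 : 100.0 : 54.5

40.3 : 100.0 : 54.5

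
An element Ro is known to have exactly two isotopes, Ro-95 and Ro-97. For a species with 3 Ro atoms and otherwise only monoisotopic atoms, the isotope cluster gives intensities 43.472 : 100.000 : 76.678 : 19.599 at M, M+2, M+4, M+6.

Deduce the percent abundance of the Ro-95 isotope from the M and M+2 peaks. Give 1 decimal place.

56.6%

Let p = fractional abundance of Ro-95. I(M+2)/I(M) = [C(3,1)·p^2·(1−p)] / p^3 = 3·(1−p)/p = 100.000/43.472 = 2.3003
(1−p)/p = 2.3003/3 = 0.7668  ⇒  p = 1/(1 + 0.7668) = 0.5660
Ro-95: 56.6%, Ro-97: 43.4%.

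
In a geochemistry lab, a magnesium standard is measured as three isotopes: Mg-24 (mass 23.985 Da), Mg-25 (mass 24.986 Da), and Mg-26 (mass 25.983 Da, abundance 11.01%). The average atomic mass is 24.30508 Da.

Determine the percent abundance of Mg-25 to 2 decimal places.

10.00%

Let x and y be the fractions of Mg-24 and Mg-25. Then x + y = 1 − 0.1101 = 0.8899 and 23.985x + 24.986y = 24.30508 − 0.1101×25.983 = 21.4443517.
Substituting: 23.985x + 24.986(0.8899 − x) = 21.4443517
(23.985 − 24.986)x = -0.7906897  ⇒  x = 0.78990, y = 0.10000
Mg-24: 78.99%, Mg-25: 10.00%.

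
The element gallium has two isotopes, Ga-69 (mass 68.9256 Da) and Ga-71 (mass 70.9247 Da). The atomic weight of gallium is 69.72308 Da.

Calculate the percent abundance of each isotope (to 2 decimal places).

Let x be the fractional abundance of Ga-69; then Ga-71 has abundance 1 − x.
68.9256·x + 70.9247·(1 − x) = 69.72308
(68.9256 − 70.9247)·x = 69.72308 − 70.9247
x = -1.20162 / -1.9991 = 0.60108 → 60.11% Ga-69, 39.89% Ga-71.

Ga-69: 60.11%, Ga-71: 39.89%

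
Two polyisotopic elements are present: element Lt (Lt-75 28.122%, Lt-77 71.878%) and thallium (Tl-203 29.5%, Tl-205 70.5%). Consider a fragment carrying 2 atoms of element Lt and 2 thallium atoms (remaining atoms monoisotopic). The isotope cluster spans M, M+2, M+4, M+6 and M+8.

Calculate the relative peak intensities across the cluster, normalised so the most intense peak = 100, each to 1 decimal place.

1.7 : 16.4 : 60.7 : 100.0 : 61.8

Element Lt pattern (n=2): 0.07908469 : 0.40427062 : 0.51664469
Thallium pattern (n=2): 0.087025 : 0.41595 : 0.497025
Convolve the two distributions (both contribute in 2-u steps):
  M: 0.07908469×0.087025 = 0.006882
  M+2: 0.07908469×0.41595 + 0.40427062×0.087025 = 0.068077
  M+4: 0.07908469×0.497025 + 0.40427062×0.41595 + 0.51664469×0.087025 = 0.252424
  M+6: 0.40427062×0.497025 + 0.51664469×0.41595 = 0.415831
  M+8: 0.51664469×0.497025 = 0.256785
Scale to base peak (0.415831) = 100: 1.7 : 16.4 : 60.7 : 100.0 : 61.8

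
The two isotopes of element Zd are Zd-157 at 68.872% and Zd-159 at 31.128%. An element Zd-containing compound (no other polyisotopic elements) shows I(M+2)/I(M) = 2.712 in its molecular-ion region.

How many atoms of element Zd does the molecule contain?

For n independent Zd atoms, I(M+2)/I(M) = n · (abundance Zd-159) / (abundance Zd-157) = n · 0.31128/0.68872.
n = 2.712 × 0.68872/0.31128 = 6.00 ≈ 6

6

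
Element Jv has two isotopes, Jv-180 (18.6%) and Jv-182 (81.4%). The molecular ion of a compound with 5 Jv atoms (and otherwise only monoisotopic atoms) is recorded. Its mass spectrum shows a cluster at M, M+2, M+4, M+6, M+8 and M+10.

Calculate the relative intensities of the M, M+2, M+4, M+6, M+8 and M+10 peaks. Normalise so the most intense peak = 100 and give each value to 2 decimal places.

Expanding (0.186 + 0.814)^5:
P(M) = 0.186^5 = 0.000223
P(M+2) = 5 × 0.186^4 × 0.814^1 = 0.004871
P(M+4) = 10 × 0.186^3 × 0.814^2 = 0.042637
P(M+6) = 10 × 0.186^2 × 0.814^3 = 0.186595
P(M+8) = 5 × 0.186^1 × 0.814^4 = 0.408301
P(M+10) = 0.814^5 = 0.357373
The M+8 peak is largest (0.408301); scaling to 100 gives 0.05 : 1.19 : 10.44 : 45.70 : 100.00 : 87.53.

0.05 : 1.19 : 10.44 : 45.70 : 100.00 : 87.53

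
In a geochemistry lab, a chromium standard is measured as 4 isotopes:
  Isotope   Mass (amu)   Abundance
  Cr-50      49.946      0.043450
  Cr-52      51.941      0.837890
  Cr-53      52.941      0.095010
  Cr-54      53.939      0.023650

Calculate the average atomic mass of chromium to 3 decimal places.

51.997 amu

The abundance-weighted mean is 0.043450 × 49.946 + 0.837890 × 51.941 + 0.095010 × 52.941 + 0.023650 × 53.939
= 2.1702 + 43.5208 + 5.0299 + 1.2757 = 51.9966 amu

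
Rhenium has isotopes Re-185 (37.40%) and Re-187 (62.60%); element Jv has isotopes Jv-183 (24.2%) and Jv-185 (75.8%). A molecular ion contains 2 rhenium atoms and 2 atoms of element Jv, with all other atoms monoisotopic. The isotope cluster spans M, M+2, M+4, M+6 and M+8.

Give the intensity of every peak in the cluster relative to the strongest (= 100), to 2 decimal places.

1.98 : 19.07 : 66.64 : 100.00 : 54.54

Rhenium pattern (n=2): 0.139876 : 0.468248 : 0.391876
Element Jv pattern (n=2): 0.058564 : 0.366872 : 0.574564
Convolve the two distributions (both contribute in 2-u steps):
  M: 0.139876×0.058564 = 0.008192
  M+2: 0.139876×0.366872 + 0.468248×0.058564 = 0.078739
  M+4: 0.139876×0.574564 + 0.468248×0.366872 + 0.391876×0.058564 = 0.275105
  M+6: 0.468248×0.574564 + 0.391876×0.366872 = 0.412807
  M+8: 0.391876×0.574564 = 0.225158
Scale to base peak (0.412807) = 100: 1.98 : 19.07 : 66.64 : 100.00 : 54.54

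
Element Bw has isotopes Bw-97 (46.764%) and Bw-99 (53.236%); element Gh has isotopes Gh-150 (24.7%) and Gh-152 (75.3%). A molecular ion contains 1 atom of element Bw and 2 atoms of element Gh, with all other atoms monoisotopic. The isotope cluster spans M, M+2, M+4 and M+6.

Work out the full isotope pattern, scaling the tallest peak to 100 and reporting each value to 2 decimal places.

6.16 : 44.57 : 100.00 : 65.17

Element Bw pattern (n=1): 0.46764 : 0.53236
Element Gh pattern (n=2): 0.061009 : 0.371982 : 0.567009
Convolve the two distributions (both contribute in 2-u steps):
  M: 0.46764×0.061009 = 0.028530
  M+2: 0.46764×0.371982 + 0.53236×0.061009 = 0.206432
  M+4: 0.46764×0.567009 + 0.53236×0.371982 = 0.463184
  M+6: 0.53236×0.567009 = 0.301853
Scale to base peak (0.463184) = 100: 6.16 : 44.57 : 100.00 : 65.17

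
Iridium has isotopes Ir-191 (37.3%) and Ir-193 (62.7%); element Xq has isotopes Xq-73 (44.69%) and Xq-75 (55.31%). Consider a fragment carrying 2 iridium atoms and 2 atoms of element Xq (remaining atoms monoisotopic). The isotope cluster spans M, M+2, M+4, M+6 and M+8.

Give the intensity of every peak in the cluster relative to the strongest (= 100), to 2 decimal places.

7.89 : 46.04 : 100.00 : 95.78 : 34.14

Iridium pattern (n=2): 0.139129 : 0.467742 : 0.393129
Element Xq pattern (n=2): 0.19971961 : 0.49436078 : 0.30591961
Convolve the two distributions (both contribute in 2-u steps):
  M: 0.139129×0.19971961 = 0.027787
  M+2: 0.139129×0.49436078 + 0.467742×0.19971961 = 0.162197
  M+4: 0.139129×0.30591961 + 0.467742×0.49436078 + 0.393129×0.19971961 = 0.352311
  M+6: 0.467742×0.30591961 + 0.393129×0.49436078 = 0.337439
  M+8: 0.393129×0.30591961 = 0.120266
Scale to base peak (0.352311) = 100: 7.89 : 46.04 : 100.00 : 95.78 : 34.14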